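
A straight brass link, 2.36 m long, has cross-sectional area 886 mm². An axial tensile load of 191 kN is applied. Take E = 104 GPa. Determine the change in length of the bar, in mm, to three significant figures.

δ_mech = NL/(AE) = 191000·2360/(886·104000) = 4.892 mm.

4.89 mm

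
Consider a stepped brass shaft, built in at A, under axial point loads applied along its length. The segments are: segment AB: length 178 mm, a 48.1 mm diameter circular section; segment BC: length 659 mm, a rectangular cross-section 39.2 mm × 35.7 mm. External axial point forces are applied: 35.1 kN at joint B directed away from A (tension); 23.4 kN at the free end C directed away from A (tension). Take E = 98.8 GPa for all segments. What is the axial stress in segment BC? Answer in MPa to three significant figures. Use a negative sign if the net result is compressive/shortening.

Internal axial forces (sectioning from the free end, tension +): N_BC = 23.4 kN, N_AB = 58.5 kN.
A_BC = 1399 mm².
σ_BC = N_BC/A_BC = 23400/1399 = 16.72 MPa.

16.7 MPa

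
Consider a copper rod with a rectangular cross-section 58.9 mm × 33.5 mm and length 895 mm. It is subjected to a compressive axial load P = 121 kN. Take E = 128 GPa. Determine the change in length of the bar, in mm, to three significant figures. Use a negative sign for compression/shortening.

-0.429 mm

A = 1973 mm².
δ_mech = NL/(AE) = -121000·895/(1973·128000) = -0.4288 mm.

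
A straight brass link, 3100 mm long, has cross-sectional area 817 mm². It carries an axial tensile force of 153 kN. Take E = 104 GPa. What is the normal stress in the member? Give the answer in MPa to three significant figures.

σ = N/A = 153000/817 = 187.3 MPa.

187 MPa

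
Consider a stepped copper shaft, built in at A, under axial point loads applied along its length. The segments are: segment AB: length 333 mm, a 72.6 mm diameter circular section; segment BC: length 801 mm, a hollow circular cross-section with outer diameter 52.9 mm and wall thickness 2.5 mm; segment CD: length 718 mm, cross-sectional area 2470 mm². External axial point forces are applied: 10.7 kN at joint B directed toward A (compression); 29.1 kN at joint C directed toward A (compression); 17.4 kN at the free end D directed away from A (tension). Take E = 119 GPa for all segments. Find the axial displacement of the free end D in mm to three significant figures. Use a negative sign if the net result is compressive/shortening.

Internal axial forces (sectioning from the free end, tension +): N_CD = 17.4 kN, N_BC = -11.7 kN, N_AB = -22.4 kN.
A_AB = 4140 mm².
A_BC = 395.8 mm².
δ_AB = -22400·333/(4140·119000) = -0.01514 mm
δ_BC = -11700·801/(395.8·119000) = -0.199 mm
δ_CD = 17400·718/(2470·119000) = 0.0425 mm
δ = Σδ_i = -0.1716 mm.

-0.172 mm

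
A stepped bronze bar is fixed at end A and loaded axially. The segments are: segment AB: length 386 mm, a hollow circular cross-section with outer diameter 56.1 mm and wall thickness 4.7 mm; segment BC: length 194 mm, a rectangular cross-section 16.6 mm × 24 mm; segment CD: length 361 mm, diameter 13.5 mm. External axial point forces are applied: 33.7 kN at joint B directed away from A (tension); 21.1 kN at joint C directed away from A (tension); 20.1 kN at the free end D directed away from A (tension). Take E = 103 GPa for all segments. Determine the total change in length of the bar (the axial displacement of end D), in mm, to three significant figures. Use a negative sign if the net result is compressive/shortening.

Internal axial forces (sectioning from the free end, tension +): N_CD = 20.1 kN, N_BC = 41.2 kN, N_AB = 74.9 kN.
A_AB = 758.9 mm².
A_BC = 398.4 mm².
A_CD = 143.1 mm².
δ_AB = 74900·386/(758.9·103000) = 0.3698 mm
δ_BC = 41200·194/(398.4·103000) = 0.1948 mm
δ_CD = 20100·361/(143.1·103000) = 0.4922 mm
δ = Σδ_i = 1.057 mm.

1.06 mm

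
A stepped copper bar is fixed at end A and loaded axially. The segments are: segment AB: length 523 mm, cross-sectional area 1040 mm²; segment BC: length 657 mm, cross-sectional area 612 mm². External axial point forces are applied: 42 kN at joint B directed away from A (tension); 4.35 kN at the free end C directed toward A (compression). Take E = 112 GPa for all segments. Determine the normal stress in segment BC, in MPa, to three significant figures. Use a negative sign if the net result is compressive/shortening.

-7.11 MPa

Internal axial forces (sectioning from the free end, tension +): N_BC = -4.35 kN, N_AB = 37.65 kN.
σ_BC = N_BC/A_BC = -4350/612 = -7.108 MPa.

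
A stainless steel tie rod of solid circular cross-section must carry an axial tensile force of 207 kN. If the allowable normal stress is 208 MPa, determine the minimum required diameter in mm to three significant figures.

35.6 mm

Required area A ≥ P/σ_allow = 207000/208 = 995.2 mm².
For a solid circular section, d ≥ √(4A/π) = 35.6 mm.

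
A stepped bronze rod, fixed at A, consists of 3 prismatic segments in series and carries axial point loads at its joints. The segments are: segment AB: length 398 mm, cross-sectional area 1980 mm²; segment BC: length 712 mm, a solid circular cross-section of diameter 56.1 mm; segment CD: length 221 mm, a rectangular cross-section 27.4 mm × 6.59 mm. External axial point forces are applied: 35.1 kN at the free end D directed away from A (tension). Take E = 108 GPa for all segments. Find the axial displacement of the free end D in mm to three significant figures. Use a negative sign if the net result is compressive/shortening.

0.557 mm

Internal axial forces (sectioning from the free end, tension +): N_CD = 35.1 kN, N_BC = 35.1 kN, N_AB = 35.1 kN.
A_BC = 2472 mm².
A_CD = 180.6 mm².
δ_AB = 35100·398/(1980·108000) = 0.06533 mm
δ_BC = 35100·712/(2472·108000) = 0.09362 mm
δ_CD = 35100·221/(180.6·108000) = 0.3978 mm
δ = Σδ_i = 0.5567 mm.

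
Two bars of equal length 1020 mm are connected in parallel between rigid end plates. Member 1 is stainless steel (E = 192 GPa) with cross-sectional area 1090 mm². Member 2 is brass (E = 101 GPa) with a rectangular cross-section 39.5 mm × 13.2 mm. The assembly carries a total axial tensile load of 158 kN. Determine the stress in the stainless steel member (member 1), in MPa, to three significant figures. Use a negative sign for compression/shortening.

116 MPa

A_2 = 521.4 mm².
Equal strain + equilibrium ⇒ each member carries load in proportion to AE: A₁E₁ = 209300000 N, A₂E₂ = 52660000 N, ΣAE = 261900000 N.
σ₁ = P·E₁/ΣAE = 158000·192000/261900000 = 115.8 MPa.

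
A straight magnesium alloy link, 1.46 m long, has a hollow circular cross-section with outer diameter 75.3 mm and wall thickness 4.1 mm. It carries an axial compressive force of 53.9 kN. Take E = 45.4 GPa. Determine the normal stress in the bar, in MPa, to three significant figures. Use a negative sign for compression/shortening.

A = 917.1 mm².
σ = N/A = -53900/917.1 = -58.77 MPa.

-58.8 MPa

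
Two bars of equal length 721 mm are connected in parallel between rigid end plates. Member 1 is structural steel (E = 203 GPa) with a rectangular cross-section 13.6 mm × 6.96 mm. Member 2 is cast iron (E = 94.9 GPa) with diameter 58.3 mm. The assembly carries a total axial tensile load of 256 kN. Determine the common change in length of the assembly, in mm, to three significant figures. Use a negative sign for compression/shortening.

A_1 = 94.66 mm².
A_2 = 2669 mm².
Equal strain + equilibrium ⇒ each member carries load in proportion to AE: A₁E₁ = 19220000 N, A₂E₂ = 253300000 N, ΣAE = 272500000 N.
δ = PL/ΣAE = 256000·721/272500000 = 0.6772 mm.

0.677 mm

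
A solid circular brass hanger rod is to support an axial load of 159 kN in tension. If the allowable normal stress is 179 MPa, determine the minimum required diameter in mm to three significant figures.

33.6 mm

Required area A ≥ P/σ_allow = 159000/179 = 888.3 mm².
For a solid circular section, d ≥ √(4A/π) = 33.63 mm.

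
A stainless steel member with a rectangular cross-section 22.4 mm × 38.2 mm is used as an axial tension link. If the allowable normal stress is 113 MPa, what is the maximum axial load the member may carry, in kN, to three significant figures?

96.7 kN

A = 855.7 mm².
P_max = σ_allow · A = 113 · 855.7 = 96690 N = 96.69 kN.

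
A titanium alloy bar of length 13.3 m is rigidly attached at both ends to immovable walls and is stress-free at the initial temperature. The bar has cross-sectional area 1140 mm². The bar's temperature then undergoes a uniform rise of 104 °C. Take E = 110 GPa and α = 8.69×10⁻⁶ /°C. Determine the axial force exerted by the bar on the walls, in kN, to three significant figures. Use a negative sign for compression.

Free thermal expansion αLΔT = 8.69e-6 · 13300 · 104 = 12.02 mm.
The walls impose strain ε = −(12.02)/13300 = -9.0376e-04; σ = Eε = 110000 · -9.0376e-04 = -99.41 MPa.
Wall reaction R = σ·A = -99.41·1140 = -113300 N = -113.3 kN.

-113 kN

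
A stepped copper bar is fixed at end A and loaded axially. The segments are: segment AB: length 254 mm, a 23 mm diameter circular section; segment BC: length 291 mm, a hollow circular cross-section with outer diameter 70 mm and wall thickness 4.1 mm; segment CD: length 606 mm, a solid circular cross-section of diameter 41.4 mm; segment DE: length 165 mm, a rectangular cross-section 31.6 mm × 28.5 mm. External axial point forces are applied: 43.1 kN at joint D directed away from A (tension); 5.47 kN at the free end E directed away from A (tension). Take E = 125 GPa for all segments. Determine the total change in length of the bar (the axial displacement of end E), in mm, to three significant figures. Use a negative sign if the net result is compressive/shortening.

0.554 mm

Internal axial forces (sectioning from the free end, tension +): N_DE = 5.47 kN, N_CD = 48.57 kN, N_BC = 48.57 kN, N_AB = 48.57 kN.
A_AB = 415.5 mm².
A_BC = 848.8 mm².
A_CD = 1346 mm².
A_DE = 900.6 mm².
δ_AB = 48570·254/(415.5·125000) = 0.2375 mm
δ_BC = 48570·291/(848.8·125000) = 0.1332 mm
δ_CD = 48570·606/(1346·125000) = 0.1749 mm
δ_DE = 5470·165/(900.6·125000) = 0.008017 mm
δ = Σδ_i = 0.5537 mm.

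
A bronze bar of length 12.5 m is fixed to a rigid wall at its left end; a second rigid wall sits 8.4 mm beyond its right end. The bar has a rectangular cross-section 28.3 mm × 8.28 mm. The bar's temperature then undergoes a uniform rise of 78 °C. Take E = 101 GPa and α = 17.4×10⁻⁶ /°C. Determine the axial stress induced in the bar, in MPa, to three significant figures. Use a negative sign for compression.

-69.2 MPa

Free thermal expansion αLΔT = 17.4e-6 · 12500 · 78 = 16.96 mm.
The walls engage after the gap closes; constrained expansion = 16.96 − 8.4 = 8.565 mm.
The walls impose strain ε = −(8.565)/12500 = -6.8520e-04; σ = Eε = 101000 · -6.8520e-04 = -69.21 MPa.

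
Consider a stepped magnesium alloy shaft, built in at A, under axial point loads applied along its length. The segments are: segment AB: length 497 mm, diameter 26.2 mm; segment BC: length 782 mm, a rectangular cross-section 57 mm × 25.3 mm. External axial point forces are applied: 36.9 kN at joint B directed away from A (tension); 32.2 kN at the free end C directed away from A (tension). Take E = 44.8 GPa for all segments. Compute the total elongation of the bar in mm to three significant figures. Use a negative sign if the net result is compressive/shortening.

Internal axial forces (sectioning from the free end, tension +): N_BC = 32.2 kN, N_AB = 69.1 kN.
A_AB = 539.1 mm².
A_BC = 1442 mm².
δ_AB = 69100·497/(539.1·44800) = 1.422 mm
δ_BC = 32200·782/(1442·44800) = 0.3898 mm
δ = Σδ_i = 1.812 mm.

1.81 mm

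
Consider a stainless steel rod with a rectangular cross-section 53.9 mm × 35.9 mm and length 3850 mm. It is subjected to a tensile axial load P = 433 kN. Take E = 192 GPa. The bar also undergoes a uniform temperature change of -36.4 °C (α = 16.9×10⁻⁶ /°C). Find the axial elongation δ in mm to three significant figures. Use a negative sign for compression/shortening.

2.12 mm

A = 1935 mm².
δ_mech = NL/(AE) = 433000·3850/(1935·192000) = 4.487 mm.
δ_thermal = αLΔT = 16.9e-6·3850·-36.4 = -2.368 mm.
δ = δ_mech + δ_thermal = 2.119 mm.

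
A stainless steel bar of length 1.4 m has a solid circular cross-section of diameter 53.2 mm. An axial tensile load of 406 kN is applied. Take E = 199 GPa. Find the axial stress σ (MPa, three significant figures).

A = 2223 mm².
σ = N/A = 406000/2223 = 182.6 MPa.

183 MPa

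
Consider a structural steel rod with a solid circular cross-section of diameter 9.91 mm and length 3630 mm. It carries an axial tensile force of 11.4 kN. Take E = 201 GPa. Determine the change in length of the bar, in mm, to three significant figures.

A = 77.13 mm².
δ_mech = NL/(AE) = 11400·3630/(77.13·201000) = 2.669 mm.

2.67 mm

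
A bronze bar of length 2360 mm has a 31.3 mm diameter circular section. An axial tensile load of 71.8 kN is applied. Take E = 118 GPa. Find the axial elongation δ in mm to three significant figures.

A = 769.4 mm².
δ_mech = NL/(AE) = 71800·2360/(769.4·118000) = 1.866 mm.

1.87 mm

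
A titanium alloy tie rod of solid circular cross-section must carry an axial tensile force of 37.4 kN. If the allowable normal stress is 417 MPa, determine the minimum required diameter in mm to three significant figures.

10.7 mm

Required area A ≥ P/σ_allow = 37400/417 = 89.69 mm².
For a solid circular section, d ≥ √(4A/π) = 10.69 mm.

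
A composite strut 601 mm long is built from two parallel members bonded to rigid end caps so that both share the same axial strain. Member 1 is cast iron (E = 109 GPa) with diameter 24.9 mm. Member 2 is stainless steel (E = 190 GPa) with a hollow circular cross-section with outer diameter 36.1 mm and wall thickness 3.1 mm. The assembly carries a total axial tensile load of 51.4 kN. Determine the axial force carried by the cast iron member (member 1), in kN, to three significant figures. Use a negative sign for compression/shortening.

A_1 = 487 mm².
A_2 = 321.4 mm².
Equal strain + equilibrium ⇒ each member carries load in proportion to AE: A₁E₁ = 53080000 N, A₂E₂ = 61060000 N, ΣAE = 114100000 N.
F₁ = P·A₁E₁/ΣAE = 51400·53080000/114100000 = 23900 N.

23.9 kN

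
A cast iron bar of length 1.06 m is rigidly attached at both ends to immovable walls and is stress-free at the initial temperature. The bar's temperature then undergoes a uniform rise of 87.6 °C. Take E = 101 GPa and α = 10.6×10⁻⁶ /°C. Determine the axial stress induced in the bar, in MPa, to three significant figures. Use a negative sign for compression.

Free thermal expansion αLΔT = 10.6e-6 · 1060 · 87.6 = 0.9843 mm.
The walls impose strain ε = −(0.9843)/1060 = -9.2856e-04; σ = Eε = 101000 · -9.2856e-04 = -93.78 MPa.

-93.8 MPa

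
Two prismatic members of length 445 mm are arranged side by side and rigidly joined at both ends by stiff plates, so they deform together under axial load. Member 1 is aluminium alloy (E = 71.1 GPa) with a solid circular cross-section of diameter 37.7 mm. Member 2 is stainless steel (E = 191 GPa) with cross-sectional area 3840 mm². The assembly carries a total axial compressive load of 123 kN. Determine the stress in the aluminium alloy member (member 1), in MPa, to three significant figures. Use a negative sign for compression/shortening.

-10.8 MPa

A_1 = 1116 mm².
Equal strain + equilibrium ⇒ each member carries load in proportion to AE: A₁E₁ = 79370000 N, A₂E₂ = 733400000 N, ΣAE = 812800000 N.
σ₁ = P·E₁/ΣAE = -123000·71100/812800000 = -10.76 MPa.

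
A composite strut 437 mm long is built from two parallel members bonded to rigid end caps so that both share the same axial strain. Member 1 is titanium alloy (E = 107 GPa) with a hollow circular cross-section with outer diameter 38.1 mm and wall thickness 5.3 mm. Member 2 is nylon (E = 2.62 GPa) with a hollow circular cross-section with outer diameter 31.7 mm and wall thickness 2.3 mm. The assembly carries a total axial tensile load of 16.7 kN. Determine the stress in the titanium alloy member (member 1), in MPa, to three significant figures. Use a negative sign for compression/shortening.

30.3 MPa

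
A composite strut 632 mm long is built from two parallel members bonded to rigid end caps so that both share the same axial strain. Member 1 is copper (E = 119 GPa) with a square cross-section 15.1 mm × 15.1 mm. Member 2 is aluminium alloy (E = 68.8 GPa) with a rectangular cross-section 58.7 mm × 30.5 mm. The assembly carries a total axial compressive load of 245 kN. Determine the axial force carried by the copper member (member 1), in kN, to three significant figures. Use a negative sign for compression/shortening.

A_1 = 228 mm².
A_2 = 1790 mm².
Equal strain + equilibrium ⇒ each member carries load in proportion to AE: A₁E₁ = 27130000 N, A₂E₂ = 123200000 N, ΣAE = 150300000 N.
F₁ = P·A₁E₁/ΣAE = -245000·27130000/150300000 = -44230 N.

-44.2 kN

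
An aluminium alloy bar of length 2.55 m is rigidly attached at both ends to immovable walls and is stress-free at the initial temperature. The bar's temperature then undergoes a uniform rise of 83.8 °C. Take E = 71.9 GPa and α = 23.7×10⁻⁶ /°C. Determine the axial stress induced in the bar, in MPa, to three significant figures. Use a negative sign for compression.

Free thermal expansion αLΔT = 23.7e-6 · 2550 · 83.8 = 5.064 mm.
The walls impose strain ε = −(5.064)/2550 = -1.9861e-03; σ = Eε = 71900 · -1.9861e-03 = -142.8 MPa.

-143 MPa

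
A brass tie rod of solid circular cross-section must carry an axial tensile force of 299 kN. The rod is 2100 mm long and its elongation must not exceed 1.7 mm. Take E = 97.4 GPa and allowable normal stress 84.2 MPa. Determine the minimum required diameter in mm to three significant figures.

Required area A ≥ P/σ_allow = 299000/84.2 = 3551 mm².
For a solid circular section, d ≥ √(4A/π) = 67.24 mm.
Elongation limit: A ≥ PL/(Eδ_allow) = 299000·2100/(97400·1.7) = 3792 mm² ⇒ d ≥ 69.49 mm.
The elongation limit governs.

69.5 mm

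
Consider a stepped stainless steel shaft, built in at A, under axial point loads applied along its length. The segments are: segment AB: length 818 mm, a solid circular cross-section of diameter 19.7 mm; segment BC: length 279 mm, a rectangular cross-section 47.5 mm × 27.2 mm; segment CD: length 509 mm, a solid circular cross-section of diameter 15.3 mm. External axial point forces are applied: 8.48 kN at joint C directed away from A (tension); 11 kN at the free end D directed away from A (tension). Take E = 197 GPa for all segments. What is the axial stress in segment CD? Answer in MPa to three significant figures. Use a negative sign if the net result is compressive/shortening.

Internal axial forces (sectioning from the free end, tension +): N_CD = 11 kN, N_BC = 19.48 kN, N_AB = 19.48 kN.
A_CD = 183.9 mm².
σ_CD = N_CD/A_CD = 11000/183.9 = 59.83 MPa.

59.8 MPa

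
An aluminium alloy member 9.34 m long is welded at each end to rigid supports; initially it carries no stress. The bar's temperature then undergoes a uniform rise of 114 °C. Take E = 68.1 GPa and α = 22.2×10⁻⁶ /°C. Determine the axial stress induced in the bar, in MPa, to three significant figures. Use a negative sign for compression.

Free thermal expansion αLΔT = 22.2e-6 · 9340 · 114 = 23.64 mm.
The walls impose strain ε = −(23.64)/9340 = -2.5308e-03; σ = Eε = 68100 · -2.5308e-03 = -172.3 MPa.

-172 MPa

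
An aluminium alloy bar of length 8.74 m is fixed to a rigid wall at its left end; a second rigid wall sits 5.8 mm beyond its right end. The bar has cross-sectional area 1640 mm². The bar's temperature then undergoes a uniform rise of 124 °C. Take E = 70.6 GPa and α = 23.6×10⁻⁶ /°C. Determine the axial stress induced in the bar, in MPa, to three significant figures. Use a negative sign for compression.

Free thermal expansion αLΔT = 23.6e-6 · 8740 · 124 = 25.58 mm.
The walls engage after the gap closes; constrained expansion = 25.58 − 5.8 = 19.78 mm.
The walls impose strain ε = −(19.78)/8740 = -2.2628e-03; σ = Eε = 70600 · -2.2628e-03 = -159.8 MPa.

-160 MPa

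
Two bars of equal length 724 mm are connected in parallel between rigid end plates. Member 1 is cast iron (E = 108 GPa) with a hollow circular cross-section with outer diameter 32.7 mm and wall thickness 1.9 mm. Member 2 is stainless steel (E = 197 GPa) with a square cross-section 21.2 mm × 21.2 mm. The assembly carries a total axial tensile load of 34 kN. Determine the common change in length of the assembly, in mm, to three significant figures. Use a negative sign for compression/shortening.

0.227 mm

A_1 = 183.8 mm².
A_2 = 449.4 mm².
Equal strain + equilibrium ⇒ each member carries load in proportion to AE: A₁E₁ = 19860000 N, A₂E₂ = 88540000 N, ΣAE = 108400000 N.
δ = PL/ΣAE = 34000·724/108400000 = 0.2271 mm.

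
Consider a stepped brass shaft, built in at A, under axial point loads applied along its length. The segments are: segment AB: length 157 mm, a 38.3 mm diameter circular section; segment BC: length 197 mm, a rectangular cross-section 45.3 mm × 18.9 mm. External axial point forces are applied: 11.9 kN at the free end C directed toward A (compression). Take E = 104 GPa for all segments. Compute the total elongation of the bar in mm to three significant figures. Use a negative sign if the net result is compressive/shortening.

Internal axial forces (sectioning from the free end, tension +): N_BC = -11.9 kN, N_AB = -11.9 kN.
A_AB = 1152 mm².
A_BC = 856.2 mm².
δ_AB = -11900·157/(1152·104000) = -0.01559 mm
δ_BC = -11900·197/(856.2·104000) = -0.02633 mm
δ = Σδ_i = -0.04192 mm.

-0.0419 mm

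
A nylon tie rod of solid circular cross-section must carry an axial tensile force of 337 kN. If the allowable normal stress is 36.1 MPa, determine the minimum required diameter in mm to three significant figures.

109 mm

Required area A ≥ P/σ_allow = 337000/36.1 = 9335 mm².
For a solid circular section, d ≥ √(4A/π) = 109 mm.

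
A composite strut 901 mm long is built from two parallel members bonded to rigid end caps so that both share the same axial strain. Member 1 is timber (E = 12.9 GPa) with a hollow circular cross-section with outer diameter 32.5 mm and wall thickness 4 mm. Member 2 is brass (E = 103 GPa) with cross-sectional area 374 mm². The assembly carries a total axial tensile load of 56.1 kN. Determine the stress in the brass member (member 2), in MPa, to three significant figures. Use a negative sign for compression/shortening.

134 MPa

A_1 = 358.1 mm².
Equal strain + equilibrium ⇒ each member carries load in proportion to AE: A₁E₁ = 4620000 N, A₂E₂ = 38520000 N, ΣAE = 43140000 N.
σ₂ = P·E₂/ΣAE = 56100·103000/43140000 = 133.9 MPa.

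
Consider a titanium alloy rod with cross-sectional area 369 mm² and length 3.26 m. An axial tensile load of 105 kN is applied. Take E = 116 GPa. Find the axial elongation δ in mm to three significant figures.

δ_mech = NL/(AE) = 105000·3260/(369·116000) = 7.997 mm.

8.00 mm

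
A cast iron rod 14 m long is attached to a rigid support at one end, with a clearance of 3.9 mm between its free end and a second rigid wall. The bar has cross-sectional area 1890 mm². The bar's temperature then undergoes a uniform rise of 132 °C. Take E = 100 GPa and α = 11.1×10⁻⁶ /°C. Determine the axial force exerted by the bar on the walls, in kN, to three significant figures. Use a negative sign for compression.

Free thermal expansion αLΔT = 11.1e-6 · 14000 · 132 = 20.51 mm.
The walls engage after the gap closes; constrained expansion = 20.51 − 3.9 = 16.61 mm.
The walls impose strain ε = −(16.61)/14000 = -1.1866e-03; σ = Eε = 100000 · -1.1866e-03 = -118.7 MPa.
Wall reaction R = σ·A = -118.7·1890 = -224300 N = -224.3 kN.

-224 kN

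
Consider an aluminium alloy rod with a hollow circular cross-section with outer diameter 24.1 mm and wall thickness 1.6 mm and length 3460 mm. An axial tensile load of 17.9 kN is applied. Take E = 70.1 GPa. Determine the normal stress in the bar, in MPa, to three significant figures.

158 MPa

A = 113.1 mm².
σ = N/A = 17900/113.1 = 158.3 MPa.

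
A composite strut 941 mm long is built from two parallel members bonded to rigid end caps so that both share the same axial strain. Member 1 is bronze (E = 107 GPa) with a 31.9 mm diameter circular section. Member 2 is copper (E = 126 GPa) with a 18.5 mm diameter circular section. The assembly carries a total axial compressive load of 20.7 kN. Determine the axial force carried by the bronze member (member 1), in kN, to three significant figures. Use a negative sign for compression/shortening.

-14.8 kN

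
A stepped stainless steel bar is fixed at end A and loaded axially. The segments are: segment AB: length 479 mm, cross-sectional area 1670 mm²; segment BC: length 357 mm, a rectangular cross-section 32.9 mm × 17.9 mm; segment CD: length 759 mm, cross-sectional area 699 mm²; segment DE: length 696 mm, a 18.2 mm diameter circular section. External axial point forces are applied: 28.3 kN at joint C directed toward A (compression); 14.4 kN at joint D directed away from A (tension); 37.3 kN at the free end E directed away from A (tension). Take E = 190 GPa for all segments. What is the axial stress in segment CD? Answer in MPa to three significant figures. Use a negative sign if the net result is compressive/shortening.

Internal axial forces (sectioning from the free end, tension +): N_DE = 37.3 kN, N_CD = 51.7 kN, N_BC = 23.4 kN, N_AB = 23.4 kN.
σ_CD = N_CD/A_CD = 51700/699 = 73.96 MPa.

74.0 MPa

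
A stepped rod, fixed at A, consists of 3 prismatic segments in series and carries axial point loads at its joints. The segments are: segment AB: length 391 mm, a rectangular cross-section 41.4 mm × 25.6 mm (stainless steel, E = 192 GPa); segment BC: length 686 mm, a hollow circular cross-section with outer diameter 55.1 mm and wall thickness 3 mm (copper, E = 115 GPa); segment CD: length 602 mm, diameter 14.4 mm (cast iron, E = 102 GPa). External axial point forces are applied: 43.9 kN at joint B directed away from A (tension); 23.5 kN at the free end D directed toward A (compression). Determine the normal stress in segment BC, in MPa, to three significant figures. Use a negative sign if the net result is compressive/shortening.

-47.9 MPa

Internal axial forces (sectioning from the free end, tension +): N_CD = -23.5 kN, N_BC = -23.5 kN, N_AB = 20.4 kN.
A_BC = 491 mm².
σ_BC = N_BC/A_BC = -23500/491 = -47.86 MPa.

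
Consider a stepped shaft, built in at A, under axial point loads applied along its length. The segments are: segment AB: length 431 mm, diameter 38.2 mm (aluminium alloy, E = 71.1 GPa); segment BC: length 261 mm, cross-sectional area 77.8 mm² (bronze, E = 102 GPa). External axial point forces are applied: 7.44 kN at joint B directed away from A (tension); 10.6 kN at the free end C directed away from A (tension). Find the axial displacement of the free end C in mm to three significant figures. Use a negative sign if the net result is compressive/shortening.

0.444 mm

Internal axial forces (sectioning from the free end, tension +): N_BC = 10.6 kN, N_AB = 18.04 kN.
A_AB = 1146 mm².
δ_AB = 18040·431/(1146·71100) = 0.09542 mm
δ_BC = 10600·261/(77.8·102000) = 0.3486 mm
δ = Σδ_i = 0.444 mm.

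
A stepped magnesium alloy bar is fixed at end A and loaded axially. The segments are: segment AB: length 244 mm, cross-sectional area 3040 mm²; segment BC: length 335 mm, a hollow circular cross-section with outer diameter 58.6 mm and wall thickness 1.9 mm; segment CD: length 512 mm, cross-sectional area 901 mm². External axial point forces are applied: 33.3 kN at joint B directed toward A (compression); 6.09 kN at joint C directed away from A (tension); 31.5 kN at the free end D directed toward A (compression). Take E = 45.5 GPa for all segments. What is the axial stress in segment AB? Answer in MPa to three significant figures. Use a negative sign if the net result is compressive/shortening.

-19.3 MPa

Internal axial forces (sectioning from the free end, tension +): N_CD = -31.5 kN, N_BC = -25.41 kN, N_AB = -58.71 kN.
σ_AB = N_AB/A_AB = -58710/3040 = -19.31 MPa.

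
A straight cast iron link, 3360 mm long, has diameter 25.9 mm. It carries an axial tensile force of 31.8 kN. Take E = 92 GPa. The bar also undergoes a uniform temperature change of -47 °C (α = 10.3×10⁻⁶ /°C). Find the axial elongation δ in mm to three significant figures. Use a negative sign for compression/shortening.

A = 526.9 mm².
δ_mech = NL/(AE) = 31800·3360/(526.9·92000) = 2.204 mm.
δ_thermal = αLΔT = 10.3e-6·3360·-47 = -1.627 mm.
δ = δ_mech + δ_thermal = 0.5778 mm.

0.578 mm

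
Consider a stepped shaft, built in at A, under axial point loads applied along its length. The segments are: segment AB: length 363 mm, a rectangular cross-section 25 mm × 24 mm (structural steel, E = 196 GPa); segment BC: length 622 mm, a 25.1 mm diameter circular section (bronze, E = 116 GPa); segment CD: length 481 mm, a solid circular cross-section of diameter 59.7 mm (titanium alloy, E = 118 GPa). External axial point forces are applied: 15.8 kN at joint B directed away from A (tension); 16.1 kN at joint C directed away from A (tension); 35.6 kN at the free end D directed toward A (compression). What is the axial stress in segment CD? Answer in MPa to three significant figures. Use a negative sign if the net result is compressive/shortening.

Internal axial forces (sectioning from the free end, tension +): N_CD = -35.6 kN, N_BC = -19.5 kN, N_AB = -3.7 kN.
A_CD = 2799 mm².
σ_CD = N_CD/A_CD = -35600/2799 = -12.72 MPa.

-12.7 MPa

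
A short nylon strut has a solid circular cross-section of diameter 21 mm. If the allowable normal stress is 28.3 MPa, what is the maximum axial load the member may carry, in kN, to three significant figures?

A = 346.4 mm².
P_max = σ_allow · A = 28.3 · 346.4 = 9802 N = 9.802 kN.

9.80 kN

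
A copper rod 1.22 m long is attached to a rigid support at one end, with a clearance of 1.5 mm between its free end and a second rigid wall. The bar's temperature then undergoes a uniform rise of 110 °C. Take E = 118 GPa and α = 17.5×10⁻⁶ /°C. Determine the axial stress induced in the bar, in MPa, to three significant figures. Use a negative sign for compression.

Free thermal expansion αLΔT = 17.5e-6 · 1220 · 110 = 2.349 mm.
The walls engage after the gap closes; constrained expansion = 2.349 − 1.5 = 0.8485 mm.
The walls impose strain ε = −(0.8485)/1220 = -6.9549e-04; σ = Eε = 118000 · -6.9549e-04 = -82.07 MPa.

-82.1 MPa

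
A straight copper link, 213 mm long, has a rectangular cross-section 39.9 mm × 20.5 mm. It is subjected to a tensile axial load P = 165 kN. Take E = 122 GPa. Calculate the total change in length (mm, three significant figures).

0.352 mm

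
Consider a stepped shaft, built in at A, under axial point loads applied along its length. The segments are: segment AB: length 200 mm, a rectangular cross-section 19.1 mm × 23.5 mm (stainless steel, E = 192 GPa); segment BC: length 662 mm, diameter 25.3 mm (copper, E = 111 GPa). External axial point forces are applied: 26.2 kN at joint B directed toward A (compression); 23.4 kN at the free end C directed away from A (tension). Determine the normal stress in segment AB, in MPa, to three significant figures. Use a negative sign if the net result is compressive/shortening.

-6.24 MPa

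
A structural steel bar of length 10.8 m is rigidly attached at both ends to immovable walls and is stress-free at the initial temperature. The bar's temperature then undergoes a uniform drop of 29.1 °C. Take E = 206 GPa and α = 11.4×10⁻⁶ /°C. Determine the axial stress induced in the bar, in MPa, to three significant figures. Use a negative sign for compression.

68.3 MPa

Free thermal expansion αLΔT = 11.4e-6 · 10800 · -29.1 = -3.583 mm.
The walls impose strain ε = −(-3.583)/10800 = 3.3174e-04; σ = Eε = 206000 · 3.3174e-04 = 68.34 MPa.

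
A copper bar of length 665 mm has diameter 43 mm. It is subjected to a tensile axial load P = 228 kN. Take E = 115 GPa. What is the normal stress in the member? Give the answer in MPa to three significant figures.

157 MPa

A = 1452 mm².
σ = N/A = 228000/1452 = 157 MPa.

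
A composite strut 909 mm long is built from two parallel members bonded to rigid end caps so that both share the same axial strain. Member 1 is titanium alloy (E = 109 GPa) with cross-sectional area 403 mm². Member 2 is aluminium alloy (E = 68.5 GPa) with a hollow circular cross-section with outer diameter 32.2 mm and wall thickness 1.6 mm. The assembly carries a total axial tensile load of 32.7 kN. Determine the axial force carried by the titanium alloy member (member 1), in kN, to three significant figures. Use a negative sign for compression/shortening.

26.4 kN

A_2 = 153.8 mm².
Equal strain + equilibrium ⇒ each member carries load in proportion to AE: A₁E₁ = 43930000 N, A₂E₂ = 10540000 N, ΣAE = 54460000 N.
F₁ = P·A₁E₁/ΣAE = 32700·43930000/54460000 = 26370 N.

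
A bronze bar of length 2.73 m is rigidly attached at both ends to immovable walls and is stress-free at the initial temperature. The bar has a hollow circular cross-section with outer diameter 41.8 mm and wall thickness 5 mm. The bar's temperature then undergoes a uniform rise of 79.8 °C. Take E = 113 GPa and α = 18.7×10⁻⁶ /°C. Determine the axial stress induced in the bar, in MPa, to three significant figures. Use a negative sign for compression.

-169 MPa

Free thermal expansion αLΔT = 18.7e-6 · 2730 · 79.8 = 4.074 mm.
The walls impose strain ε = −(4.074)/2730 = -1.4923e-03; σ = Eε = 113000 · -1.4923e-03 = -168.6 MPa.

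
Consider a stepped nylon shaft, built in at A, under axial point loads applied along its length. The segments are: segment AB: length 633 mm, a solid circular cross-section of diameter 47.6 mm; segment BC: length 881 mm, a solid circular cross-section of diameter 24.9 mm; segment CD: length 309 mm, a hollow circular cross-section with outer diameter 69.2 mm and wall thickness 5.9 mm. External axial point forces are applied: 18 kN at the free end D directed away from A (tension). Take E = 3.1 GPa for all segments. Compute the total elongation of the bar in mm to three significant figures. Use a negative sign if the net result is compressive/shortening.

14.1 mm

Internal axial forces (sectioning from the free end, tension +): N_CD = 18 kN, N_BC = 18 kN, N_AB = 18 kN.
A_AB = 1780 mm².
A_BC = 487 mm².
A_CD = 1173 mm².
δ_AB = 18000·633/(1780·3100) = 2.065 mm
δ_BC = 18000·881/(487·3100) = 10.51 mm
δ_CD = 18000·309/(1173·3100) = 1.529 mm
δ = Σδ_i = 14.1 mm.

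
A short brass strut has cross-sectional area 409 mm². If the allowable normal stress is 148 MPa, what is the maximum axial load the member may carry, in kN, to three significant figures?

60.5 kN

P_max = σ_allow · A = 148 · 409 = 60530 N = 60.53 kN.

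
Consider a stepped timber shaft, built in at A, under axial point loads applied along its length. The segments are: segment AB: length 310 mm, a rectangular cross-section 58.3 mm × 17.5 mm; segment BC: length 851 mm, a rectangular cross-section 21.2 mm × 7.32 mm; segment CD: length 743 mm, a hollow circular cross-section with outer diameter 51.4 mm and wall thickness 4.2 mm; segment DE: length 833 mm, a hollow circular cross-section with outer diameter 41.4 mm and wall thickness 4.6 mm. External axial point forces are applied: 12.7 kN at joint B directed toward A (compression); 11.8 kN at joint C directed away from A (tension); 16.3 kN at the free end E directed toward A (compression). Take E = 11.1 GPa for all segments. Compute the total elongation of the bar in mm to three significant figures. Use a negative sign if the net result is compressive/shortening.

Internal axial forces (sectioning from the free end, tension +): N_DE = -16.3 kN, N_CD = -16.3 kN, N_BC = -4.5 kN, N_AB = -17.2 kN.
A_AB = 1020 mm².
A_BC = 155.2 mm².
A_CD = 622.8 mm².
A_DE = 531.8 mm².
δ_AB = -17200·310/(1020·11100) = -0.4708 mm
δ_BC = -4500·851/(155.2·11100) = -2.223 mm
δ_CD = -16300·743/(622.8·11100) = -1.752 mm
δ_DE = -16300·833/(531.8·11100) = -2.3 mm
δ = Σδ_i = -6.746 mm.

-6.75 mm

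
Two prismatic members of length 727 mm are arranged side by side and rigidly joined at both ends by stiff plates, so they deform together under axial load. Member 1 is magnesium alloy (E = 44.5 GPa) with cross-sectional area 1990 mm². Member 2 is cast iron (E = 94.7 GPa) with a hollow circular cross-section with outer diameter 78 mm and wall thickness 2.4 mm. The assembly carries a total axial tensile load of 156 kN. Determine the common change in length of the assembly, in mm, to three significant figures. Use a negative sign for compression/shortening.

0.796 mm

A_2 = 570 mm².
Equal strain + equilibrium ⇒ each member carries load in proportion to AE: A₁E₁ = 88560000 N, A₂E₂ = 53980000 N, ΣAE = 142500000 N.
δ = PL/ΣAE = 156000·727/142500000 = 0.7957 mm.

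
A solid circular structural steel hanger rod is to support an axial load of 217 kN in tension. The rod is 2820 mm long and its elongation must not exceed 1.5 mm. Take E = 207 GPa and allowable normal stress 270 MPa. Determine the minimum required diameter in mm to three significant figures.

Required area A ≥ P/σ_allow = 217000/270 = 803.7 mm².
For a solid circular section, d ≥ √(4A/π) = 31.99 mm.
Elongation limit: A ≥ PL/(Eδ_allow) = 217000·2820/(207000·1.5) = 1971 mm² ⇒ d ≥ 50.09 mm.
The elongation limit governs.

50.1 mm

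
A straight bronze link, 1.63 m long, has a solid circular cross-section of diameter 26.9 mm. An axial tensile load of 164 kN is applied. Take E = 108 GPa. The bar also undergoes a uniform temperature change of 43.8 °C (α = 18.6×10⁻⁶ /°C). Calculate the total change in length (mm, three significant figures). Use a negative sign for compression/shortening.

A = 568.3 mm².
δ_mech = NL/(AE) = 164000·1630/(568.3·108000) = 4.355 mm.
δ_thermal = αLΔT = 18.6e-6·1630·43.8 = 1.328 mm.
δ = δ_mech + δ_thermal = 5.683 mm.

5.68 mm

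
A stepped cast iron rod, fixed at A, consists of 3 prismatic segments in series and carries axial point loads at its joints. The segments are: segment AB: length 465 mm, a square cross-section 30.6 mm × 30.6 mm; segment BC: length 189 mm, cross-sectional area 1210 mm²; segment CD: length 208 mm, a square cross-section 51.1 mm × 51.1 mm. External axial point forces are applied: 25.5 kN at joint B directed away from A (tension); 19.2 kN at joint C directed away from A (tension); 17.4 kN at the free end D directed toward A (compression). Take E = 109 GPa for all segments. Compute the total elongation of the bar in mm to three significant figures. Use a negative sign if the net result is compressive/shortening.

0.114 mm

Internal axial forces (sectioning from the free end, tension +): N_CD = -17.4 kN, N_BC = 1.8 kN, N_AB = 27.3 kN.
A_AB = 936.4 mm².
A_CD = 2611 mm².
δ_AB = 27300·465/(936.4·109000) = 0.1244 mm
δ_BC = 1800·189/(1210·109000) = 0.002579 mm
δ_CD = -17400·208/(2611·109000) = -0.01272 mm
δ = Σδ_i = 0.1142 mm.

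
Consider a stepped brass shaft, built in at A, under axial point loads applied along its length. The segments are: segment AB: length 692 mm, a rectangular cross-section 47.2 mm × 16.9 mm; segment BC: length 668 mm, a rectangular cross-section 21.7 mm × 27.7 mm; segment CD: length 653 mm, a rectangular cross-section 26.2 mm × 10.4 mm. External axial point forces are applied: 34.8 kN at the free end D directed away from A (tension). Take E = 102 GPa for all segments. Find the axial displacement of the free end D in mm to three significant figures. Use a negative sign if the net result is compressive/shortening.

Internal axial forces (sectioning from the free end, tension +): N_CD = 34.8 kN, N_BC = 34.8 kN, N_AB = 34.8 kN.
A_AB = 797.7 mm².
A_BC = 601.1 mm².
A_CD = 272.5 mm².
δ_AB = 34800·692/(797.7·102000) = 0.296 mm
δ_BC = 34800·668/(601.1·102000) = 0.3792 mm
δ_CD = 34800·653/(272.5·102000) = 0.8176 mm
δ = Σδ_i = 1.493 mm.

1.49 mm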